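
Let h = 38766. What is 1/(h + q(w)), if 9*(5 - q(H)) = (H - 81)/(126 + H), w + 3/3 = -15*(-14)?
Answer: 3015/116894437 ≈ 2.5793e-5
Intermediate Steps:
w = 209 (w = -1 - 15*(-14) = -1 + 210 = 209)
q(H) = 5 - (-81 + H)/(9*(126 + H)) (q(H) = 5 - (H - 81)/(9*(126 + H)) = 5 - (-81 + H)/(9*(126 + H)))
1/(h + q(w)) = 1/(38766 + (5751 + 44*209)/(9*(126 + 209))) = 1/(38766 + (⅑)*(5751 + 9196)/335) = 1/(38766 + (⅑)*(1/335)*14947) = 1/(38766 + 14947/3015) = 1/(116894437/3015) = 3015/116894437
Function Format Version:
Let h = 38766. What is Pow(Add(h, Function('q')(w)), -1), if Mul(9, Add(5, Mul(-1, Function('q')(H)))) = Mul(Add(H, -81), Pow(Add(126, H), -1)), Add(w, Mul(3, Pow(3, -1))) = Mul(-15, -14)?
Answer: Rational(3015, 116894437) ≈ 2.5793e-5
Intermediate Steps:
w = 209 (w = Add(-1, Mul(-15, -14)) = Add(-1, 210) = 209)
Function('q')(H) = Add(5, Mul(Rational(-1, 9), Pow(Add(126, H), -1), Add(-81, H))) (Function('q')(H) = Add(5, Mul(Rational(-1, 9), Mul(Add(H, -81), Pow(Add(126, H), -1)))) = Add(5, Mul(Rational(-1, 9), Mul(Add(-81, H), Pow(Add(126, H), -1)))) = Add(5, Mul(Rational(-1, 9), Mul(Pow(Add(126, H), -1), Add(-81, H)))) = Add(5, Mul(Rational(-1, 9), Pow(Add(126, H), -1), Add(-81, H))))
Pow(Add(h, Function('q')(w)), -1) = Pow(Add(38766, Mul(Rational(1, 9), Pow(Add(126, 209), -1), Add(5751, Mul(44, 209)))), -1) = Pow(Add(38766, Mul(Rational(1, 9), Pow(335, -1), Add(5751, 9196))), -1) = Pow(Add(38766, Mul(Rational(1, 9), Rational(1, 335), 14947)), -1) = Pow(Add(38766, Rational(14947, 3015)), -1) = Pow(Rational(116894437, 3015), -1) = Rational(3015, 116894437)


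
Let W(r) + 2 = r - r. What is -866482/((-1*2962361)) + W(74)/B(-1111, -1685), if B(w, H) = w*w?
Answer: 1069511004000/3656504391881 ≈ 0.29250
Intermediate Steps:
B(w, H) = w²
W(r) = -2 (W(r) = -2 + (r - r) = -2 + 0 = -2)
-866482/((-1*2962361)) + W(74)/B(-1111, -1685) = -866482/((-1*2962361)) - 2/((-1111)²) = -866482/(-2962361) - 2/1234321 = -866482*(-1/2962361) - 2*1/1234321 = 866482/2962361 - 2/1234321 = 1069511004000/3656504391881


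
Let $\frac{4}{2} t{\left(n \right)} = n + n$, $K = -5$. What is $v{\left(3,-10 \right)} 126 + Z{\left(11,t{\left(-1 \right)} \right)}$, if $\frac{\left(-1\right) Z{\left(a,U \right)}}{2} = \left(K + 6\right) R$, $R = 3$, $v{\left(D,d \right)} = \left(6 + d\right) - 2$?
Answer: $-762$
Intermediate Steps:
$v{\left(D,d \right)} = 4 + d$
$t{\left(n \right)} = n$ ($t{\left(n \right)} = \frac{n + n}{2} = \frac{2 n}{2} = n$)
$Z{\left(a,U \right)} = -6$ ($Z{\left(a,U \right)} = - 2 \left(-5 + 6\right) 3 = - 2 \cdot 1 \cdot 3 = \left(-2\right) 3 = -6$)
$v{\left(3,-10 \right)} 126 + Z{\left(11,t{\left(-1 \right)} \right)} = \left(4 - 10\right) 126 - 6 = \left(-6\right) 126 - 6 = -756 - 6 = -762$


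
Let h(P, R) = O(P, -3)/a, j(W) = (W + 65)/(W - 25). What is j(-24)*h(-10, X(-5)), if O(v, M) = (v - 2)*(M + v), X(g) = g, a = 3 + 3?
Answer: -1066/49 ≈ -21.755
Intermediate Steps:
j(W) = (65 + W)/(-25 + W)
a = 6
O(v, M) = (-2 + v)*(M + v)
h(P, R) = 1 - 5*P/6 + P**2/6 (h(P, R) = (P**2 - 2*(-3) - 2*P - 3*P)/6 = (P**2 + 6 - 2*P - 3*P)*(1/6) = (6 + P**2 - 5*P)*(1/6) = 1 - 5*P/6 + P**2/6)
j(-24)*h(-10, X(-5)) = ((65 - 24)/(-25 - 24))*(1 - 5/6*(-10) + (1/6)*(-10)**2) = (41/(-49))*(1 + 25/3 + (1/6)*100) = (-1/49*41)*(1 + 25/3 + 50/3) = -41/49*26 = -1066/49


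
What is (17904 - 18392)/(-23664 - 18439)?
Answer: 488/42103 ≈ 0.011591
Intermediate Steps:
(17904 - 18392)/(-23664 - 18439) = -488/(-42103) = -488*(-1/42103) = 488/42103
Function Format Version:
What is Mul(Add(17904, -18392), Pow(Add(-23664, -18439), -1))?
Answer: Rational(488, 42103) ≈ 0.011591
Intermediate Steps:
Mul(Add(17904, -18392), Pow(Add(-23664, -18439), -1)) = Mul(-488, Pow(-42103, -1)) = Mul(-488, Rational(-1, 42103)) = Rational(488, 42103)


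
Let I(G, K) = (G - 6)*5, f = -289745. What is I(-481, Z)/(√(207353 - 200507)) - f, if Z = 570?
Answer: 289745 - 2435*√6846/6846 ≈ 2.8972e+5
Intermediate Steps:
I(G, K) = -30 + 5*G (I(G, K) = (-6 + G)*5 = -30 + 5*G)
I(-481, Z)/(√(207353 - 200507)) - f = (-30 + 5*(-481))/(√(207353 - 200507)) - 1*(-289745) = (-30 - 2405)/(√6846) + 289745 = -2435*√6846/6846 + 289745 = 289745 - 2435*√6846/6846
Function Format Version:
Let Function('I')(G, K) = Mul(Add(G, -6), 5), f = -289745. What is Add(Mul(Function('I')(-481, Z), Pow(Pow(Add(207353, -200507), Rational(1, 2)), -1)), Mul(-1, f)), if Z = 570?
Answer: Add(289745, Mul(Rational(-2435, 6846), Pow(6846, Rational(1, 2)))) ≈ 2.8972e+5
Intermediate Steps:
Function('I')(G, K) = Add(-30, Mul(5, G)) (Function('I')(G, K) = Mul(Add(-6, G), 5) = Add(-30, Mul(5, G)))
Add(Mul(Function('I')(-481, Z), Pow(Pow(Add(207353, -200507), Rational(1, 2)), -1)), Mul(-1, f)) = Add(Mul(Add(-30, Mul(5, -481)), Pow(Pow(Add(207353, -200507), Rational(1, 2)), -1)), Mul(-1, -289745)) = Add(Mul(Add(-30, -2405), Pow(Pow(6846, Rational(1, 2)), -1)), 289745) = Add(Mul(-2435, Mul(Rational(1, 6846), Pow(6846, Rational(1, 2)))), 289745) = Add(Mul(Rational(-2435, 6846), Pow(6846, Rational(1, 2))), 289745) = Add(289745, Mul(Rational(-2435, 6846), Pow(6846, Rational(1, 2))))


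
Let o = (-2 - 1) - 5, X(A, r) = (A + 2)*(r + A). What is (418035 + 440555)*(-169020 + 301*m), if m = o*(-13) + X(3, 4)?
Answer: -109196334790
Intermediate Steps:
X(A, r) = (2 + A)*(A + r)
o = -8 (o = -3 - 5 = -8)
m = 139 (m = -8*(-13) + (3² + 2*3 + 2*4 + 3*4) = 104 + (9 + 6 + 8 + 12) = 104 + 35 = 139)
(418035 + 440555)*(-169020 + 301*m) = (418035 + 440555)*(-169020 + 301*139) = 858590*(-169020 + 41839) = 858590*(-127181) = -109196334790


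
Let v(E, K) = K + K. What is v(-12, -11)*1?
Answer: -22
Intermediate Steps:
v(E, K) = 2*K
v(-12, -11)*1 = (2*(-11))*1 = -22*1 = -22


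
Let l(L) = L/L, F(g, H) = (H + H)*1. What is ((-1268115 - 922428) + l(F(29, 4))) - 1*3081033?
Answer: -5271575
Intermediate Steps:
F(g, H) = 2*H (F(g, H) = (2*H)*1 = 2*H)
l(L) = 1
((-1268115 - 922428) + l(F(29, 4))) - 1*3081033 = ((-1268115 - 922428) + 1) - 1*3081033 = (-2190543 + 1) - 3081033 = -2190542 - 3081033 = -5271575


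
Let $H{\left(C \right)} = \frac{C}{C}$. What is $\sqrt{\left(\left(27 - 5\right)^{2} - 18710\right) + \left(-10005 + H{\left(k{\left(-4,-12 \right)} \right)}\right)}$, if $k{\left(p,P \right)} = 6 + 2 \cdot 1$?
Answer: $i \sqrt{28230} \approx 168.02 i$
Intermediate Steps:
$k{\left(p,P \right)} = 8$ ($k{\left(p,P \right)} = 6 + 2 = 8$)
$H{\left(C \right)} = 1$
$\sqrt{\left(\left(27 - 5\right)^{2} - 18710\right) + \left(-10005 + H{\left(k{\left(-4,-12 \right)} \right)}\right)} = \sqrt{\left(\left(27 - 5\right)^{2} - 18710\right) + \left(-10005 + 1\right)} = \sqrt{\left(22^{2} - 18710\right) - 10004} = \sqrt{\left(484 - 18710\right) - 10004} = \sqrt{-18226 - 10004} = \sqrt{-28230} = i \sqrt{28230}$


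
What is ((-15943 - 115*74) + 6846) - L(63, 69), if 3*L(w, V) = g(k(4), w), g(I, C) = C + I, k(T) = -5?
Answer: -52879/3 ≈ -17626.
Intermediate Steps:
L(w, V) = -5/3 + w/3 (L(w, V) = (w - 5)/3 = (-5 + w)/3 = -5/3 + w/3)
((-15943 - 115*74) + 6846) - L(63, 69) = ((-15943 - 115*74) + 6846) - (-5/3 + (1/3)*63) = ((-15943 - 8510) + 6846) - (-5/3 + 21) = (-24453 + 6846) - 1*58/3 = -17607 - 58/3 = -52879/3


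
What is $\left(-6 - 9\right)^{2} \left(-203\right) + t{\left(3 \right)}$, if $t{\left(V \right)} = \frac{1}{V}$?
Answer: $- \frac{137024}{3} \approx -45675.0$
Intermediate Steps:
$\left(-6 - 9\right)^{2} \left(-203\right) + t{\left(3 \right)} = \left(-6 - 9\right)^{2} \left(-203\right) + \frac{1}{3} = \left(-15\right)^{2} \left(-203\right) + \frac{1}{3} = 225 \left(-203\right) + \frac{1}{3} = -45675 + \frac{1}{3} = - \frac{137024}{3}$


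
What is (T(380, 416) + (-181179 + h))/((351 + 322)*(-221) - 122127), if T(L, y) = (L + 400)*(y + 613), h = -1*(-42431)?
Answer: -165968/67715 ≈ -2.4510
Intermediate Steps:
h = 42431
T(L, y) = (400 + L)*(613 + y)
(T(380, 416) + (-181179 + h))/((351 + 322)*(-221) - 122127) = ((245200 + 400*416 + 613*380 + 380*416) + (-181179 + 42431))/((351 + 322)*(-221) - 122127) = ((245200 + 166400 + 232940 + 158080) - 138748)/(673*(-221) - 122127) = (802620 - 138748)/(-148733 - 122127) = 663872/(-270860) = 663872*(-1/270860) = -165968/67715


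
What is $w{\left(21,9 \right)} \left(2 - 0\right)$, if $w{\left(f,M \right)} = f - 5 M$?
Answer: $-48$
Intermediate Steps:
$w{\left(21,9 \right)} \left(2 - 0\right) = \left(21 - 45\right) \left(2 - 0\right) = \left(21 - 45\right) \left(2 + 0\right) = \left(-24\right) 2 = -48$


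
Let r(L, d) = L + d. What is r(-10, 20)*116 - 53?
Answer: 1107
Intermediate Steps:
r(-10, 20)*116 - 53 = (-10 + 20)*116 - 53 = 10*116 - 53 = 1160 - 53 = 1107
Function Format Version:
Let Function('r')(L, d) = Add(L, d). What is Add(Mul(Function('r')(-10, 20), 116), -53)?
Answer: 1107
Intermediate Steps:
Add(Mul(Function('r')(-10, 20), 116), -53) = Add(Mul(Add(-10, 20), 116), -53) = Add(Mul(10, 116), -53) = Add(1160, -53) = 1107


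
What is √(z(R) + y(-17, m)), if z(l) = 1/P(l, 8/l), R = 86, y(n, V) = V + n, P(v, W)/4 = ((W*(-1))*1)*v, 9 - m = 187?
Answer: 79*I*√2/8 ≈ 13.965*I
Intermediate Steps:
m = -178 (m = 9 - 1*187 = 9 - 187 = -178)
P(v, W) = -4*W*v (P(v, W) = 4*(((W*(-1))*1)*v) = 4*((-W*1)*v) = 4*((-W)*v) = 4*(-W*v) = -4*W*v)
z(l) = -1/32 (z(l) = 1/(-4*8/l*l) = 1/(-32) = -1/32)
√(z(R) + y(-17, m)) = √(-1/32 + (-178 - 17)) = √(-1/32 - 195) = √(-6241/32) = 79*I*√2/8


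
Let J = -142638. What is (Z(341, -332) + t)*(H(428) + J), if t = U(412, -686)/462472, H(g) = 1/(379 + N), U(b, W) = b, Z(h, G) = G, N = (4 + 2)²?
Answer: 2272195529283137/47981470 ≈ 4.7356e+7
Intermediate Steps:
N = 36 (N = 6² = 36)
H(g) = 1/415 (H(g) = 1/(379 + 36) = 1/415)
t = 103/115618 (t = 412/462472 = 412*(1/462472) = 103/115618 ≈ 0.00089086)
(Z(341, -332) + t)*(H(428) + J) = (-332 + 103/115618)*(1/415 - 142638) = -38385073/115618*(-59194769/415) = 2272195529283137/47981470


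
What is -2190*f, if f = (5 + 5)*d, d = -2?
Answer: 43800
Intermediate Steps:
f = -20 (f = (5 + 5)*(-2) = 10*(-2) = -20)
-2190*f = -2190*(-20) = 43800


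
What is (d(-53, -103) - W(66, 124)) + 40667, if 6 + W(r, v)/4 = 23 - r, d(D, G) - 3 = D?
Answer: 40813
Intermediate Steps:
d(D, G) = 3 + D
W(r, v) = 68 - 4*r (W(r, v) = -24 + 4*(23 - r) = -24 + (92 - 4*r) = 68 - 4*r)
(d(-53, -103) - W(66, 124)) + 40667 = ((3 - 53) - (68 - 4*66)) + 40667 = (-50 - (68 - 264)) + 40667 = (-50 - 1*(-196)) + 40667 = (-50 + 196) + 40667 = 146 + 40667 = 40813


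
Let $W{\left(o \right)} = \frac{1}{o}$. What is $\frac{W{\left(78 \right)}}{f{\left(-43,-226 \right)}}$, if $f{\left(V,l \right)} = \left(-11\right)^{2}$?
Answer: $\frac{1}{9438} \approx 0.00010595$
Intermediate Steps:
$f{\left(V,l \right)} = 121$
$\frac{W{\left(78 \right)}}{f{\left(-43,-226 \right)}} = \frac{1}{78 \cdot 121} = \frac{1}{78} \cdot \frac{1}{121} = \frac{1}{9438}$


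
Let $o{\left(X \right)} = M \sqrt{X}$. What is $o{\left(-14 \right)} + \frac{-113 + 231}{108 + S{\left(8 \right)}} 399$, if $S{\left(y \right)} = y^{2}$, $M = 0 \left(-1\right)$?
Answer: $\frac{23541}{86} \approx 273.73$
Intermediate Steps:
$M = 0$
$o{\left(X \right)} = 0$ ($o{\left(X \right)} = 0 \sqrt{X} = 0$)
$o{\left(-14 \right)} + \frac{-113 + 231}{108 + S{\left(8 \right)}} 399 = 0 + \frac{-113 + 231}{108 + 8^{2}} \cdot 399 = 0 + \frac{118}{108 + 64} \cdot 399 = 0 + \frac{118}{172} \cdot 399 = 0 + 118 \cdot \frac{1}{172} \cdot 399 = 0 + \frac{59}{86} \cdot 399 = 0 + \frac{23541}{86} = \frac{23541}{86}$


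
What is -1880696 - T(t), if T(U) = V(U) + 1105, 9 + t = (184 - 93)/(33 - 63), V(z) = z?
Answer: -56453669/30 ≈ -1.8818e+6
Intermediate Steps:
t = -361/30 (t = -9 + (184 - 93)/(33 - 63) = -9 + 91/(-30) = -9 + 91*(-1/30) = -9 - 91/30 = -361/30 ≈ -12.033)
T(U) = 1105 + U (T(U) = U + 1105 = 1105 + U)
-1880696 - T(t) = -1880696 - (1105 - 361/30) = -1880696 - 1*32789/30 = -1880696 - 32789/30 = -56453669/30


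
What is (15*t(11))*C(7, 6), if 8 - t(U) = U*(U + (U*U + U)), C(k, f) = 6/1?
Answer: -140850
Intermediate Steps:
C(k, f) = 6 (C(k, f) = 6*1 = 6)
t(U) = 8 - U*(U**2 + 2*U) (t(U) = 8 - U*(U + (U*U + U)) = 8 - U*(U + (U**2 + U)) = 8 - U*(U + (U + U**2)) = 8 - U*(U**2 + 2*U))
(15*t(11))*C(7, 6) = (15*(8 - 1*11**3 - 2*11**2))*6 = (15*(8 - 1*1331 - 2*121))*6 = (15*(8 - 1331 - 242))*6 = (15*(-1565))*6 = -23475*6 = -140850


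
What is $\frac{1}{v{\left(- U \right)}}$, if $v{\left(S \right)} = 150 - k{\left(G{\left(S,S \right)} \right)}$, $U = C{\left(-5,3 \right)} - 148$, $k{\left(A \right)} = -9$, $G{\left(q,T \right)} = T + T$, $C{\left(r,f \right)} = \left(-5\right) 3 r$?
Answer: $\frac{1}{159} \approx 0.0062893$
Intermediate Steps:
$C{\left(r,f \right)} = - 15 r$
$G{\left(q,T \right)} = 2 T$
$U = -73$ ($U = \left(-15\right) \left(-5\right) - 148 = 75 - 148 = -73$)
$v{\left(S \right)} = 159$ ($v{\left(S \right)} = 150 - -9 = 150 + 9 = 159$)
$\frac{1}{v{\left(- U \right)}} = \frac{1}{159}$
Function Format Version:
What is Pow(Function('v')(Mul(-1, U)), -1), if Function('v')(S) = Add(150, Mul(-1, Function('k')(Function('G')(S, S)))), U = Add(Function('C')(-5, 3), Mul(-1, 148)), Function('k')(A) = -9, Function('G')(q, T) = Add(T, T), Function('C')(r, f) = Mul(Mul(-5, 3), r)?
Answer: Rational(1, 159) ≈ 0.0062893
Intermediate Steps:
Function('C')(r, f) = Mul(-15, r)
Function('G')(q, T) = Mul(2, T)
U = -73 (U = Add(Mul(-15, -5), Mul(-1, 148)) = Add(75, -148) = -73)
Function('v')(S) = 159 (Function('v')(S) = Add(150, Mul(-1, -9)) = Add(150, 9) = 159)
Pow(Function('v')(Mul(-1, U)), -1) = Pow(159, -1) = Rational(1, 159)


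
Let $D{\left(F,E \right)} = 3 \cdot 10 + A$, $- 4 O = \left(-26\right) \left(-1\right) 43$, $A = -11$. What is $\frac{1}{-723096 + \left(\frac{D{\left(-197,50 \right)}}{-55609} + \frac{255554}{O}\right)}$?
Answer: $- \frac{2391187}{1731244079213} \approx -1.3812 \cdot 10^{-6}$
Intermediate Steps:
$O = - \frac{559}{2}$ ($O = - \frac{\left(-26\right) \left(-1\right) 43}{4} = - \frac{26 \cdot 43}{4} = \left(- \frac{1}{4}\right) 1118 = - \frac{559}{2} \approx -279.5$)
$D{\left(F,E \right)} = 19$ ($D{\left(F,E \right)} = 3 \cdot 10 - 11 = 30 - 11 = 19$)
$\frac{1}{-723096 + \left(\frac{D{\left(-197,50 \right)}}{-55609} + \frac{255554}{O}\right)} = \frac{1}{-723096 + \left(\frac{19}{-55609} + \frac{255554}{- \frac{559}{2}}\right)} = \frac{1}{-723096 + \left(19 \left(- \frac{1}{55609}\right) + 255554 \left(- \frac{2}{559}\right)\right)} = \frac{1}{-723096 - \frac{2186324261}{2391187}} = \frac{1}{- \frac{1731244079213}{2391187}} = - \frac{2391187}{1731244079213}$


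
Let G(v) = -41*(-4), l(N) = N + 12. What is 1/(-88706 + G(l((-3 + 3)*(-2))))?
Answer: -1/88542 ≈ -1.1294e-5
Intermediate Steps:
l(N) = 12 + N
G(v) = 164
1/(-88706 + G(l((-3 + 3)*(-2)))) = 1/(-88706 + 164) = 1/(-88542) = -1/88542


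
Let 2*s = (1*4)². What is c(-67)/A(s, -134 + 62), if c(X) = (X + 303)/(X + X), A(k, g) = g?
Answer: 59/2412 ≈ 0.024461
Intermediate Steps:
s = 8 (s = (1*4)²/2 = (½)*4² = (½)*16 = 8)
c(X) = (303 + X)/(2*X) (c(X) = (303 + X)/((2*X)) = (303 + X)*(1/(2*X)) = (303 + X)/(2*X))
c(-67)/A(s, -134 + 62) = ((½)*(303 - 67)/(-67))/(-134 + 62) = ((½)*(-1/67)*236)/(-72) = -118/67*(-1/72) = 59/2412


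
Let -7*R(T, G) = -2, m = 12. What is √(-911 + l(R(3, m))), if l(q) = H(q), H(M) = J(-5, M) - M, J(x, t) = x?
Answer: I*√44898/7 ≈ 30.27*I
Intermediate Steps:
R(T, G) = 2/7 (R(T, G) = -⅐*(-2) = 2/7)
H(M) = -5 - M
l(q) = -5 - q
√(-911 + l(R(3, m))) = √(-911 + (-5 - 1*2/7)) = √(-911 + (-5 - 2/7)) = √(-911 - 37/7) = √(-6414/7) = I*√44898/7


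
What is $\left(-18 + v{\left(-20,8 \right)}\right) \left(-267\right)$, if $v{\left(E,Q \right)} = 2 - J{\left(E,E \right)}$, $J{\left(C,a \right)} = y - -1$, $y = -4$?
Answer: $3471$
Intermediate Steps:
$J{\left(C,a \right)} = -3$ ($J{\left(C,a \right)} = -4 - -1 = -4 + 1 = -3$)
$v{\left(E,Q \right)} = 5$ ($v{\left(E,Q \right)} = 2 - -3 = 2 + 3 = 5$)
$\left(-18 + v{\left(-20,8 \right)}\right) \left(-267\right) = \left(-18 + 5\right) \left(-267\right) = \left(-13\right) \left(-267\right) = 3471$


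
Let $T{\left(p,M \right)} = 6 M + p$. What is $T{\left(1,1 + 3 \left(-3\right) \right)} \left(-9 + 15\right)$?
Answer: $-282$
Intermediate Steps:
$T{\left(p,M \right)} = p + 6 M$
$T{\left(1,1 + 3 \left(-3\right) \right)} \left(-9 + 15\right) = \left(1 + 6 \left(1 + 3 \left(-3\right)\right)\right) \left(-9 + 15\right) = \left(1 + 6 \left(1 - 9\right)\right) 6 = \left(1 + 6 \left(-8\right)\right) 6 = \left(1 - 48\right) 6 = \left(-47\right) 6 = -282$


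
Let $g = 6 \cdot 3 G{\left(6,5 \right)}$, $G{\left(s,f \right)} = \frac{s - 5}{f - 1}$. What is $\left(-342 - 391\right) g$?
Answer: $- \frac{6597}{2} \approx -3298.5$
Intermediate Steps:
$G{\left(s,f \right)} = \frac{-5 + s}{-1 + f}$
$g = \frac{9}{2}$ ($g = 6 \cdot 3 \frac{-5 + 6}{-1 + 5} = 18 \cdot \frac{1}{4} \cdot 1 = 18 \cdot \frac{1}{4} = \frac{9}{2} \approx 4.5$)
$\left(-342 - 391\right) g = \left(-342 - 391\right) \frac{9}{2} = \left(-733\right) \frac{9}{2} = - \frac{6597}{2}$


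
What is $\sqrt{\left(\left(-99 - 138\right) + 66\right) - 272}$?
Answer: $i \sqrt{443} \approx 21.048 i$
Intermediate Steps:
$\sqrt{\left(\left(-99 - 138\right) + 66\right) - 272} = \sqrt{\left(-237 + 66\right) - 272} = \sqrt{-171 - 272} = \sqrt{-443} = i \sqrt{443}$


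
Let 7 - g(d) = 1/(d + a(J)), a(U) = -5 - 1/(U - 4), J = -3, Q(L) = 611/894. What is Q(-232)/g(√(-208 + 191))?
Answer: 176579/1839852 - 611*I*√17/1839852 ≈ 0.095975 - 0.0013693*I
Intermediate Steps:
Q(L) = 611/894 (Q(L) = 611*(1/894) = 611/894)
a(U) = -5 - 1/(-4 + U)
g(d) = 7 - 1/(-34/7 + d) (g(d) = 7 - 1/(d + (19 - 5*(-3))/(-4 - 3)) = 7 - 1/(d + (19 + 15)/(-7)) = 7 - 1/(d - ⅐*34) = 7 - 1/(d - 34/7) = 7 - 1/(-34/7 + d))
Q(-232)/g(√(-208 + 191)) = 611/(894*((49*(-5 + √(-208 + 191))/(-34 + 7*√(-208 + 191))))) = 611/(894*((49*(-5 + √(-17))/(-34 + 7*√(-17))))) = 611/(894*((49*(-5 + I*√17)/(-34 + 7*(I*√17))))) = 611/(894*((49*(-5 + I*√17)/(-34 + 7*I*√17)))) = 611*((-34 + 7*I*√17)/(49*(-5 + I*√17)))/894 = 611*(-34 + 7*I*√17)/(43806*(-5 + I*√17))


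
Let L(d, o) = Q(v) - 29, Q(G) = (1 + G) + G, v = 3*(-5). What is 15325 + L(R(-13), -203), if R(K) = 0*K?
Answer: 15267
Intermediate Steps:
v = -15
Q(G) = 1 + 2*G
R(K) = 0
L(d, o) = -58 (L(d, o) = (1 + 2*(-15)) - 29 = (1 - 30) - 29 = -29 - 29 = -58)
15325 + L(R(-13), -203) = 15325 - 58 = 15267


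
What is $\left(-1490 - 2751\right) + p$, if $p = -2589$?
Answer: $-6830$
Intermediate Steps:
$\left(-1490 - 2751\right) + p = \left(-1490 - 2751\right) - 2589 = -4241 - 2589 = -6830$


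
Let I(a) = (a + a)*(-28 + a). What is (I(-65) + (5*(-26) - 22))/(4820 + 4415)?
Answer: 11938/9235 ≈ 1.2927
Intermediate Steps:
I(a) = 2*a*(-28 + a) (I(a) = (2*a)*(-28 + a) = 2*a*(-28 + a))
(I(-65) + (5*(-26) - 22))/(4820 + 4415) = (2*(-65)*(-28 - 65) + (5*(-26) - 22))/(4820 + 4415) = (2*(-65)*(-93) + (-130 - 22))/9235 = (12090 - 152)*(1/9235) = 11938*(1/9235) = 11938/9235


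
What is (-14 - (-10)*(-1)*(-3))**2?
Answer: 256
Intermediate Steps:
(-14 - (-10)*(-1)*(-3))**2 = (-14 - 10*1*(-3))**2 = (-14 - 10*(-3))**2 = (-14 + 30)**2 = 16**2 = 256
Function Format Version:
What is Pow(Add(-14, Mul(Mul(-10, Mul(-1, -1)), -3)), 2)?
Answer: 256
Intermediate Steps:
Pow(Add(-14, Mul(Mul(-10, Mul(-1, -1)), -3)), 2) = Pow(Add(-14, Mul(Mul(-10, 1), -3)), 2) = Pow(Add(-14, Mul(-10, -3)), 2) = Pow(Add(-14, 30), 2) = Pow(16, 2) = 256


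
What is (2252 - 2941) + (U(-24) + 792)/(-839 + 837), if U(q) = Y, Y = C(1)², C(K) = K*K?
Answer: -2171/2 ≈ -1085.5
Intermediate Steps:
C(K) = K²
Y = 1 (Y = (1²)² = 1² = 1)
U(q) = 1
(2252 - 2941) + (U(-24) + 792)/(-839 + 837) = (2252 - 2941) + (1 + 792)/(-839 + 837) = -689 + 793/(-2) = -689 + 793*(-½) = -689 - 793/2 = -2171/2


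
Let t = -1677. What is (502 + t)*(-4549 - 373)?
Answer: 5783350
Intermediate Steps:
(502 + t)*(-4549 - 373) = (502 - 1677)*(-4549 - 373) = -1175*(-4922) = 5783350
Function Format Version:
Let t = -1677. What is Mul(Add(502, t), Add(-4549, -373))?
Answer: 5783350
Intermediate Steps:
Mul(Add(502, t), Add(-4549, -373)) = Mul(Add(502, -1677), Add(-4549, -373)) = Mul(-1175, -4922) = 5783350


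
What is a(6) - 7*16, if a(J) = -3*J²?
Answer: -220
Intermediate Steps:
a(6) - 7*16 = -3*6² - 7*16 = -3*36 - 112 = -108 - 112 = -220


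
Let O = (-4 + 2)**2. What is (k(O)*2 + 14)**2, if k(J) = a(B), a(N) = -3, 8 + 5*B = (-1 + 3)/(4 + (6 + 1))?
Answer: 64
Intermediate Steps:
B = -86/55 (B = -8/5 + ((-1 + 3)/(4 + (6 + 1)))/5 = -8/5 + (2/(4 + 7))/5 = -8/5 + (2/11)/5 = -8/5 + (2*(1/11))/5 = -8/5 + (1/5)*(2/11) = -8/5 + 2/55 = -86/55 ≈ -1.5636)
O = 4 (O = (-2)**2 = 4)
k(J) = -3
(k(O)*2 + 14)**2 = (-3*2 + 14)**2 = (-6 + 14)**2 = 8**2 = 64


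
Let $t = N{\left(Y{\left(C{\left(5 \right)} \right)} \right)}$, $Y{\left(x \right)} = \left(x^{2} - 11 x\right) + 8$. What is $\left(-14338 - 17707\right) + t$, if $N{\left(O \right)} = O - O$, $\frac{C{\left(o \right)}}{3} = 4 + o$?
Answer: $-32045$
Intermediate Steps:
$C{\left(o \right)} = 12 + 3 o$ ($C{\left(o \right)} = 3 \left(4 + o\right) = 12 + 3 o$)
$Y{\left(x \right)} = 8 + x^{2} - 11 x$
$N{\left(O \right)} = 0$
$t = 0$
$\left(-14338 - 17707\right) + t = \left(-14338 - 17707\right) + 0 = -32045 + 0 = -32045$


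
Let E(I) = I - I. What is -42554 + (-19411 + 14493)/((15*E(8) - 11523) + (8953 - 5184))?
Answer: -164979399/3877 ≈ -42553.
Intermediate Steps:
E(I) = 0
-42554 + (-19411 + 14493)/((15*E(8) - 11523) + (8953 - 5184)) = -42554 + (-19411 + 14493)/((15*0 - 11523) + (8953 - 5184)) = -42554 - 4918/((0 - 11523) + 3769) = -42554 - 4918/(-11523 + 3769) = -42554 - 4918/(-7754) = -42554 - 4918*(-1/7754) = -42554 + 2459/3877 = -164979399/3877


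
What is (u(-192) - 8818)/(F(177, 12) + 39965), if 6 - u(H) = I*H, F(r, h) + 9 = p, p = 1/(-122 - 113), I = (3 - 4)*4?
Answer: -2251300/9389659 ≈ -0.23976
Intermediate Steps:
I = -4 (I = -1*4 = -4)
p = -1/235 (p = 1/(-235) = -1/235 ≈ -0.0042553)
F(r, h) = -2116/235 (F(r, h) = -9 - 1/235 = -2116/235)
u(H) = 6 + 4*H (u(H) = 6 - (-4)*H = 6 + 4*H)
(u(-192) - 8818)/(F(177, 12) + 39965) = ((6 + 4*(-192)) - 8818)/(-2116/235 + 39965) = ((6 - 768) - 8818)/(9389659/235) = (-762 - 8818)*(235/9389659) = -9580*235/9389659 = -2251300/9389659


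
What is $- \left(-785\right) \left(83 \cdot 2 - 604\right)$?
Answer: $-343830$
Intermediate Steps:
$- \left(-785\right) \left(83 \cdot 2 - 604\right) = - \left(-785\right) \left(166 - 604\right) = - \left(-785\right) \left(-438\right) = \left(-1\right) 343830 = -343830$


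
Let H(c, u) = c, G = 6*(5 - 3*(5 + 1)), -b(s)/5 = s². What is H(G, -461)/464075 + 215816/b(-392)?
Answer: -2505368479/8913952600 ≈ -0.28106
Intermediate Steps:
b(s) = -5*s²
G = -78 (G = 6*(5 - 3*6) = 6*(5 - 18) = 6*(-13) = -78)
H(G, -461)/464075 + 215816/b(-392) = -78/464075 + 215816/((-5*(-392)²)) = -78*1/464075 + 215816/((-5*153664)) = -78/464075 + 215816/(-768320) = -78/464075 + 215816*(-1/768320) = -78/464075 - 26977/96040 = -2505368479/8913952600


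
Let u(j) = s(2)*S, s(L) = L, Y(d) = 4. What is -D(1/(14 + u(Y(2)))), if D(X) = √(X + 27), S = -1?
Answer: -5*√39/6 ≈ -5.2042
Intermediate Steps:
u(j) = -2 (u(j) = 2*(-1) = -2)
D(X) = √(27 + X)
-D(1/(14 + u(Y(2)))) = -√(27 + 1/(14 - 2)) = -√(27 + 1/12) = -√(325/12) = -5*√39/6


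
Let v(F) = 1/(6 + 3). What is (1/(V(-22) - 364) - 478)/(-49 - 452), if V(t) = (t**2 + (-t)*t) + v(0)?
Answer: 1565459/1640775 ≈ 0.95410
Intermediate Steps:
v(F) = 1/9
V(t) = 1/9 (V(t) = (t**2 + (-t)*t) + 1/9 = (t**2 - t**2) + 1/9 = 0 + 1/9 = 1/9)
(1/(V(-22) - 364) - 478)/(-49 - 452) = (1/(1/9 - 364) - 478)/(-49 - 452) = (1/(-3275/9) - 478)/(-501) = (-9/3275 - 478)*(-1/501) = -1565459/3275*(-1/501) = 1565459/1640775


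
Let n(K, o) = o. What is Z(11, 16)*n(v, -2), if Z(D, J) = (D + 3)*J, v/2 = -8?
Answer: -448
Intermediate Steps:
v = -16 (v = 2*(-8) = -16)
Z(D, J) = J*(3 + D) (Z(D, J) = (3 + D)*J = J*(3 + D))
Z(11, 16)*n(v, -2) = (16*(3 + 11))*(-2) = (16*14)*(-2) = 224*(-2) = -448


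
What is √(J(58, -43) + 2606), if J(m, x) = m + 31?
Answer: 7*√55 ≈ 51.913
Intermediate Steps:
J(m, x) = 31 + m
√(J(58, -43) + 2606) = √((31 + 58) + 2606) = √(89 + 2606) = √2695 = 7*√55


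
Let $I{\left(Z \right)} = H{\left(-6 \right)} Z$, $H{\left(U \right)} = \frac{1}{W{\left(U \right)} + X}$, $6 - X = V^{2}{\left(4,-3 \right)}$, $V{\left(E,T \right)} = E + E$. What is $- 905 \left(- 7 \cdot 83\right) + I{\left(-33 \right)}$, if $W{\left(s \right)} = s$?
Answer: $\frac{33651553}{64} \approx 5.2581 \cdot 10^{5}$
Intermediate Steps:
$V{\left(E,T \right)} = 2 E$
$X = -58$ ($X = 6 - \left(2 \cdot 4\right)^{2} = 6 - 8^{2} = 6 - 64 = -58$)
$H{\left(U \right)} = \frac{1}{-58 + U}$ ($H{\left(U \right)} = \frac{1}{U - 58} = \frac{1}{-58 + U}$)
$I{\left(Z \right)} = - \frac{Z}{64}$ ($I{\left(Z \right)} = \frac{Z}{-58 - 6} = \frac{Z}{-64} = - \frac{Z}{64}$)
$- 905 \left(- 7 \cdot 83\right) + I{\left(-33 \right)} = - 905 \left(- 7 \cdot 83\right) - - \frac{33}{64} = - 905 \left(\left(-1\right) 581\right) + \frac{33}{64} = \left(-905\right) \left(-581\right) + \frac{33}{64} = 525805 + \frac{33}{64} = \frac{33651553}{64}$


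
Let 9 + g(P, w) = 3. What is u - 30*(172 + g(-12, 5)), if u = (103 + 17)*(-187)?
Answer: -27420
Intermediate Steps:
g(P, w) = -6 (g(P, w) = -9 + 3 = -6)
u = -22440 (u = 120*(-187) = -22440)
u - 30*(172 + g(-12, 5)) = -22440 - 30*(172 - 6) = -22440 - 30*166 = -22440 - 4980 = -27420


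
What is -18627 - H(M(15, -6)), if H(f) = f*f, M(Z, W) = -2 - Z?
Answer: -18916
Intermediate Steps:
H(f) = f²
-18627 - H(M(15, -6)) = -18627 - (-2 - 1*15)² = -18627 - (-2 - 15)² = -18627 - 1*(-17)² = -18627 - 1*289 = -18627 - 289 = -18916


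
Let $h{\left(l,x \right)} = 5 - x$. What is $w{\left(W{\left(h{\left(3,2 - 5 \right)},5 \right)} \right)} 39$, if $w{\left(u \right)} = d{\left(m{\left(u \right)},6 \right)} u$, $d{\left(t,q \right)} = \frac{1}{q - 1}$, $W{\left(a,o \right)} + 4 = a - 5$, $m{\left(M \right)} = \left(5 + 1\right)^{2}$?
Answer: $- \frac{39}{5} \approx -7.8$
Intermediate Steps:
$m{\left(M \right)} = 36$ ($m{\left(M \right)} = 6^{2} = 36$)
$W{\left(a,o \right)} = -9 + a$ ($W{\left(a,o \right)} = -4 + \left(a - 5\right) = -4 + \left(-5 + a\right) = -9 + a$)
$d{\left(t,q \right)} = \frac{1}{-1 + q}$
$w{\left(u \right)} = \frac{u}{5}$ ($w{\left(u \right)} = \frac{u}{-1 + 6} = \frac{u}{5}$)
$w{\left(W{\left(h{\left(3,2 - 5 \right)},5 \right)} \right)} 39 = \frac{-9 + \left(5 - \left(2 - 5\right)\right)}{5} \cdot 39 = \frac{-9 + \left(5 - -3\right)}{5} \cdot 39 = \frac{-9 + \left(5 + 3\right)}{5} \cdot 39 = \frac{-9 + 8}{5} \cdot 39 = \frac{1}{5} \left(-1\right) 39 = \left(- \frac{1}{5}\right) 39 = - \frac{39}{5}$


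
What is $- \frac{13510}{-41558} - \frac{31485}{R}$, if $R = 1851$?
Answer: $- \frac{213907770}{12820643} \approx -16.685$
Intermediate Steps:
$- \frac{13510}{-41558} - \frac{31485}{R} = - \frac{13510}{-41558} - \frac{31485}{1851} = \left(-13510\right) \left(- \frac{1}{41558}\right) - \frac{10495}{617} = \frac{6755}{20779} - \frac{10495}{617} = - \frac{213907770}{12820643}$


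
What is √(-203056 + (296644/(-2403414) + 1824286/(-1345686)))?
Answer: I*√1638923303147117511752882563/89840015889 ≈ 450.62*I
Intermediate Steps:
√(-203056 + (296644/(-2403414) + 1824286/(-1345686))) = √(-203056 + (296644*(-1/2403414) + 1824286*(-1/1345686))) = √(-203056 + (-148322/1201707 - 912143/672843)) = √(-203056 - 398642015849/269520047667) = √(-54728061441086201/269520047667) = I*√1638923303147117511752882563/89840015889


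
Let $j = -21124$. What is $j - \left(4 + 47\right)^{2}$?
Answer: $-23725$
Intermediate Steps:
$j - \left(4 + 47\right)^{2} = -21124 - \left(4 + 47\right)^{2} = -21124 - 51^{2} = -21124 - 2601 = -23725$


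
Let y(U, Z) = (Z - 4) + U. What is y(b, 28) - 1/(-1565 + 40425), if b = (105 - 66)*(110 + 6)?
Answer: 176735279/38860 ≈ 4548.0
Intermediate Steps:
b = 4524 (b = 39*116 = 4524)
y(U, Z) = -4 + U + Z (y(U, Z) = (-4 + Z) + U = -4 + U + Z)
y(b, 28) - 1/(-1565 + 40425) = (-4 + 4524 + 28) - 1/(-1565 + 40425) = 4548 - 1/38860 = 176735279/38860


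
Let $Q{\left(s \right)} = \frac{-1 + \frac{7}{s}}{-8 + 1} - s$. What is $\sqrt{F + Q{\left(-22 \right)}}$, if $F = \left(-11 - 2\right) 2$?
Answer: $\frac{i \sqrt{90398}}{154} \approx 1.9524 i$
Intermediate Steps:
$Q{\left(s \right)} = \frac{1}{7} - s - \frac{1}{s}$ ($Q{\left(s \right)} = \frac{-1 + \frac{7}{s}}{-7} - s = \left(-1 + \frac{7}{s}\right) \left(- \frac{1}{7}\right) - s = \left(\frac{1}{7} - \frac{1}{s}\right) - s = \frac{1}{7} - s - \frac{1}{s}$)
$F = -26$ ($F = \left(-13\right) 2 = -26$)
$\sqrt{F + Q{\left(-22 \right)}} = \sqrt{-26 - - \frac{3417}{154}} = \sqrt{-26 + \left(\frac{1}{7} + 22 - - \frac{1}{22}\right)} = \sqrt{-26 + \left(\frac{1}{7} + 22 + \frac{1}{22}\right)} = \sqrt{-26 + \frac{3417}{154}} = \sqrt{- \frac{587}{154}} = \frac{i \sqrt{90398}}{154}$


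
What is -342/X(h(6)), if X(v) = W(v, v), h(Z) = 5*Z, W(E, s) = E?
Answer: -57/5 ≈ -11.400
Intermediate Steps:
X(v) = v
-342/X(h(6)) = -342/(5*6) = -342/30 = -342*1/30 = -57/5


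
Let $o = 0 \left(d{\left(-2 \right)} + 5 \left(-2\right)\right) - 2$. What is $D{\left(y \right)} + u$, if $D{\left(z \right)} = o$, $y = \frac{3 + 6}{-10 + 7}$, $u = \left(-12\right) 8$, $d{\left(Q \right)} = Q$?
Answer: $-98$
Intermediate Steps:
$u = -96$
$o = -2$ ($o = 0 \left(-2 + 5 \left(-2\right)\right) - 2 = 0 \left(-2 - 10\right) - 2 = 0 \left(-12\right) - 2 = 0 - 2 = -2$)
$y = -3$ ($y = \frac{9}{-3} = 9 \left(- \frac{1}{3}\right) = -3$)
$D{\left(z \right)} = -2$
$D{\left(y \right)} + u = -2 - 96 = -98$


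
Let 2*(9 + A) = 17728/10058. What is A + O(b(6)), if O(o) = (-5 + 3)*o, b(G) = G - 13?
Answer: 29577/5029 ≈ 5.8813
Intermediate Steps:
b(G) = -13 + G
O(o) = -2*o
A = -40829/5029 (A = -9 + (17728/10058)/2 = -9 + (17728*(1/10058))/2 = -9 + (½)*(8864/5029) = -9 + 4432/5029 = -40829/5029 ≈ -8.1187)
A + O(b(6)) = -40829/5029 - 2*(-13 + 6) = -40829/5029 - 2*(-7) = -40829/5029 + 14 = 29577/5029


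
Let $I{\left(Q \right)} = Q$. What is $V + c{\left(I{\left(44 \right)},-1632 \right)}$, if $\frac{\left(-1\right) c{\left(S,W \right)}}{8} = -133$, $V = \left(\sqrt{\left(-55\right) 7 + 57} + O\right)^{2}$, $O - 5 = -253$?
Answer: $62240 - 992 i \sqrt{82} \approx 62240.0 - 8982.9 i$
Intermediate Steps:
$O = -248$ ($O = 5 - 253 = -248$)
$V = \left(-248 + 2 i \sqrt{82}\right)^{2}$ ($V = \left(\sqrt{\left(-55\right) 7 + 57} - 248\right)^{2} = \left(\sqrt{-385 + 57} - 248\right)^{2} = \left(\sqrt{-328} - 248\right)^{2} = \left(2 i \sqrt{82} - 248\right)^{2} = \left(-248 + 2 i \sqrt{82}\right)^{2} \approx 61176.0 - 8982.9 i$)
$c{\left(S,W \right)} = 1064$ ($c{\left(S,W \right)} = \left(-8\right) \left(-133\right) = 1064$)
$V + c{\left(I{\left(44 \right)},-1632 \right)} = \left(61176 - 992 i \sqrt{82}\right) + 1064 = 62240 - 992 i \sqrt{82}$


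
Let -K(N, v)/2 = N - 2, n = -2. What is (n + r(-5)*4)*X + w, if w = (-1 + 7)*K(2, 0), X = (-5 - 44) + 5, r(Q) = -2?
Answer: 440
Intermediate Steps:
K(N, v) = 4 - 2*N (K(N, v) = -2*(N - 2) = -2*(-2 + N) = 4 - 2*N)
X = -44 (X = -49 + 5 = -44)
w = 0 (w = (-1 + 7)*(4 - 2*2) = 6*(4 - 4) = 6*0 = 0)
(n + r(-5)*4)*X + w = (-2 - 2*4)*(-44) + 0 = (-2 - 8)*(-44) + 0 = -10*(-44) + 0 = 440 + 0 = 440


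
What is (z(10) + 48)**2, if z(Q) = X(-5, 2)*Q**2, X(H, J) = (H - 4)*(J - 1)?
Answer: 725904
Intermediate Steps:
X(H, J) = (-1 + J)*(-4 + H) (X(H, J) = (-4 + H)*(-1 + J) = (-1 + J)*(-4 + H))
z(Q) = -9*Q**2 (z(Q) = (4 - 1*(-5) - 4*2 - 5*2)*Q**2 = (4 + 5 - 8 - 10)*Q**2 = -9*Q**2)
(z(10) + 48)**2 = (-9*10**2 + 48)**2 = (-9*100 + 48)**2 = (-900 + 48)**2 = (-852)**2 = 725904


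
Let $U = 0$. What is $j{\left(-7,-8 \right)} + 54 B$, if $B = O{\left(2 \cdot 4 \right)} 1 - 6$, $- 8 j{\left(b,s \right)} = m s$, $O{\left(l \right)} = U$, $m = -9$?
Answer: $-333$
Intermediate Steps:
$O{\left(l \right)} = 0$
$j{\left(b,s \right)} = \frac{9 s}{8}$ ($j{\left(b,s \right)} = - \frac{\left(-9\right) s}{8} = \frac{9 s}{8}$)
$B = -6$ ($B = 0 \cdot 1 - 6 = 0 - 6 = -6$)
$j{\left(-7,-8 \right)} + 54 B = \frac{9}{8} \left(-8\right) + 54 \left(-6\right) = -9 - 324 = -333$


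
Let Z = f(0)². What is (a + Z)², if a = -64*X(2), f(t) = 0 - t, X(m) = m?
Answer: 16384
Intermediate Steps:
f(t) = -t
Z = 0 (Z = (-1*0)² = 0² = 0)
a = -128 (a = -64*2 = -128)
(a + Z)² = (-128 + 0)² = (-128)² = 16384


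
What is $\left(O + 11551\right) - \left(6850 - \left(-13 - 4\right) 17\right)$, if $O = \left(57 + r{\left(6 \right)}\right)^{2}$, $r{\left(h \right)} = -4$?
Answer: $7221$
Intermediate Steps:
$O = 2809$ ($O = \left(57 - 4\right)^{2} = 53^{2} = 2809$)
$\left(O + 11551\right) - \left(6850 - \left(-13 - 4\right) 17\right) = \left(2809 + 11551\right) - \left(6850 - \left(-13 - 4\right) 17\right) = 14360 - 7139 = 7221$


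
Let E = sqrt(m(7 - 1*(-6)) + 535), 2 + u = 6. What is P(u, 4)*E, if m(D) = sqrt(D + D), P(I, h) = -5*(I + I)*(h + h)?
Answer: -320*sqrt(535 + sqrt(26)) ≈ -7436.8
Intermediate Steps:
u = 4 (u = -2 + 6 = 4)
P(I, h) = -20*I*h (P(I, h) = -5*2*I*2*h = -20*I*h)
m(D) = sqrt(2)*sqrt(D) (m(D) = sqrt(2*D) = sqrt(2)*sqrt(D))
E = sqrt(535 + sqrt(26)) (E = sqrt(sqrt(2)*sqrt(7 - 1*(-6)) + 535) = sqrt(sqrt(2)*sqrt(7 + 6) + 535) = sqrt(sqrt(2)*sqrt(13) + 535) = sqrt(sqrt(26) + 535) = sqrt(535 + sqrt(26)) ≈ 23.240)
P(u, 4)*E = (-20*4*4)*sqrt(535 + sqrt(26)) = -320*sqrt(535 + sqrt(26))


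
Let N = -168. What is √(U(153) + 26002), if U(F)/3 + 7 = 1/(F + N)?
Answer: 4*√40595/5 ≈ 161.19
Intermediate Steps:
U(F) = -21 + 3/(-168 + F) (U(F) = -21 + 3/(F - 168) = -21 + 3/(-168 + F))
√(U(153) + 26002) = √(3*(1177 - 7*153)/(-168 + 153) + 26002) = √(3*(1177 - 1071)/(-15) + 26002) = √(3*(-1/15)*106 + 26002) = √(-106/5 + 26002) = √(129904/5) = 4*√40595/5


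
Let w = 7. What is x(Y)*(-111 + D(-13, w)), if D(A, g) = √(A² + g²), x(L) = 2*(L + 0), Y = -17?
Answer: 3774 - 34*√218 ≈ 3272.0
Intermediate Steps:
x(L) = 2*L
x(Y)*(-111 + D(-13, w)) = (2*(-17))*(-111 + √((-13)² + 7²)) = -34*(-111 + √(169 + 49)) = -34*(-111 + √218) = 3774 - 34*√218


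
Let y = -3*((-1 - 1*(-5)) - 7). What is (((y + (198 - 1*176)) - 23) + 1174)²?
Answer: 1397124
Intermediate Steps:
y = 9 (y = -3*((-1 + 5) - 7) = -3*(4 - 7) = -3*(-3) = 9)
(((y + (198 - 1*176)) - 23) + 1174)² = (((9 + (198 - 1*176)) - 23) + 1174)² = (((9 + (198 - 176)) - 23) + 1174)² = (((9 + 22) - 23) + 1174)² = ((31 - 23) + 1174)² = (8 + 1174)² = 1182² = 1397124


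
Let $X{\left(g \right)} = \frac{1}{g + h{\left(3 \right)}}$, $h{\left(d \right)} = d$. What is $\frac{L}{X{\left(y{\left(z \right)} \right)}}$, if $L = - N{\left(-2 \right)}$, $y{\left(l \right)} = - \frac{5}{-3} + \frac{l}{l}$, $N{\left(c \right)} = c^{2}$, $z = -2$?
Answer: $- \frac{68}{3} \approx -22.667$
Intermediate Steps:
$y{\left(l \right)} = \frac{8}{3}$ ($y{\left(l \right)} = \left(-5\right) \left(- \frac{1}{3}\right) + 1 = \frac{5}{3} + 1 = \frac{8}{3}$)
$X{\left(g \right)} = \frac{1}{3 + g}$ ($X{\left(g \right)} = \frac{1}{g + 3} = \frac{1}{3 + g}$)
$L = -4$ ($L = - \left(-2\right)^{2} = \left(-1\right) 4 = -4$)
$\frac{L}{X{\left(y{\left(z \right)} \right)}} = - \frac{4}{\frac{1}{3 + \frac{8}{3}}} = - \frac{4}{\frac{1}{\frac{17}{3}}} = - \frac{4}{\frac{3}{17}} = \left(-4\right) \frac{17}{3} = - \frac{68}{3}$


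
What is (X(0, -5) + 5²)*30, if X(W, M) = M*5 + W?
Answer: 0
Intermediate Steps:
X(W, M) = W + 5*M (X(W, M) = 5*M + W = W + 5*M)
(X(0, -5) + 5²)*30 = ((0 + 5*(-5)) + 5²)*30 = ((0 - 25) + 25)*30 = (-25 + 25)*30 = 0*30 = 0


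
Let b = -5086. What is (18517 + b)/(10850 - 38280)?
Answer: -13431/27430 ≈ -0.48965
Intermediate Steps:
(18517 + b)/(10850 - 38280) = (18517 - 5086)/(10850 - 38280) = 13431/(-27430) = 13431*(-1/27430) = -13431/27430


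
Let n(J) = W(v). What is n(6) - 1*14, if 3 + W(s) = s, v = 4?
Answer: -13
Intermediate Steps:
W(s) = -3 + s
n(J) = 1 (n(J) = -3 + 4 = 1)
n(6) - 1*14 = 1 - 1*14 = 1 - 14 = -13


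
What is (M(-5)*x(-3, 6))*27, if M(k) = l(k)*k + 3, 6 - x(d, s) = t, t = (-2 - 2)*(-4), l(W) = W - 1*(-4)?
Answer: -2160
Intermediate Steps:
l(W) = 4 + W (l(W) = W + 4 = 4 + W)
t = 16 (t = -4*(-4) = 16)
x(d, s) = -10 (x(d, s) = 6 - 1*16 = 6 - 16 = -10)
M(k) = 3 + k*(4 + k) (M(k) = (4 + k)*k + 3 = k*(4 + k) + 3 = 3 + k*(4 + k))
(M(-5)*x(-3, 6))*27 = ((3 - 5*(4 - 5))*(-10))*27 = ((3 - 5*(-1))*(-10))*27 = ((3 + 5)*(-10))*27 = (8*(-10))*27 = -80*27 = -2160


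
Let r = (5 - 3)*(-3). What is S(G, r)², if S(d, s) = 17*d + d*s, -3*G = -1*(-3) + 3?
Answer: 484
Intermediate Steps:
r = -6 (r = 2*(-3) = -6)
G = -2 (G = -(-1*(-3) + 3)/3 = -(3 + 3)/3 = -⅓*6 = -2)
S(G, r)² = (-2*(17 - 6))² = (-2*11)² = (-22)² = 484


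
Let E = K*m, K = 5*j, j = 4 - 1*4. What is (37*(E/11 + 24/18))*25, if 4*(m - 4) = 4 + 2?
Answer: 3700/3 ≈ 1233.3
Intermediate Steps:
j = 0 (j = 4 - 4 = 0)
K = 0 (K = 5*0 = 0)
m = 11/2 (m = 4 + (4 + 2)/4 = 4 + (1/4)*6 = 4 + 3/2 = 11/2 ≈ 5.5000)
E = 0 (E = 0*(11/2) = 0)
(37*(E/11 + 24/18))*25 = (37*(0/11 + 24/18))*25 = (37*(0*(1/11) + 24*(1/18)))*25 = (37*(0 + 4/3))*25 = (37*(4/3))*25 = (148/3)*25 = 3700/3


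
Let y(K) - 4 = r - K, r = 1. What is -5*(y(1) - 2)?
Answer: -10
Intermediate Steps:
y(K) = 5 - K (y(K) = 4 + (1 - K) = 5 - K)
-5*(y(1) - 2) = -5*((5 - 1*1) - 2) = -5*((5 - 1) - 2) = -5*(4 - 2) = -5*2 = -10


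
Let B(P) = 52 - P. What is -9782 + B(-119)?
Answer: -9611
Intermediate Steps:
-9782 + B(-119) = -9782 + (52 - 1*(-119)) = -9782 + (52 + 119) = -9782 + 171 = -9611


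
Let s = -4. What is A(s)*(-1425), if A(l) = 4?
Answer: -5700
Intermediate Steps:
A(s)*(-1425) = 4*(-1425) = -5700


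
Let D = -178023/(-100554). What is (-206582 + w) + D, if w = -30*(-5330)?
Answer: -1564627935/33518 ≈ -46680.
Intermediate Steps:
w = 159900
D = 59341/33518 (D = -178023*(-1/100554) = 59341/33518 ≈ 1.7704)
(-206582 + w) + D = (-206582 + 159900) + 59341/33518 = -46682 + 59341/33518 = -1564627935/33518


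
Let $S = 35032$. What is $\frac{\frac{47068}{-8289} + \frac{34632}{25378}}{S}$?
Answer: $- \frac{56714191}{460579370859} \approx -0.00012314$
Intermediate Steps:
$\frac{\frac{47068}{-8289} + \frac{34632}{25378}}{S} = \frac{\frac{47068}{-8289} + \frac{34632}{25378}}{35032} = \left(47068 \left(- \frac{1}{8289}\right) + 34632 \cdot \frac{1}{25378}\right) \frac{1}{35032} = \left(- \frac{47068}{8289} + \frac{17316}{12689}\right) \frac{1}{35032} = \left(- \frac{453713528}{105179121}\right) \frac{1}{35032} = - \frac{56714191}{460579370859}$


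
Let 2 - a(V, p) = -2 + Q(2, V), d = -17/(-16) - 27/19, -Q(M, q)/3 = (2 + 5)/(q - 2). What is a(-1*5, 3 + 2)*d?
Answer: -109/304 ≈ -0.35855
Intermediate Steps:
Q(M, q) = -21/(-2 + q) (Q(M, q) = -3*(2 + 5)/(q - 2) = -21/(-2 + q))
d = -109/304 (d = -17*(-1/16) - 27*1/19 = 17/16 - 27/19 = -109/304 ≈ -0.35855)
a(V, p) = 4 + 21/(-2 + V) (a(V, p) = 2 - (-2 - 21/(-2 + V)) = 2 + (2 + 21/(-2 + V)) = 4 + 21/(-2 + V))
a(-1*5, 3 + 2)*d = ((13 + 4*(-1*5))/(-2 - 1*5))*(-109/304) = ((13 + 4*(-5))/(-2 - 5))*(-109/304) = ((13 - 20)/(-7))*(-109/304) = -⅐*(-7)*(-109/304) = 1*(-109/304) = -109/304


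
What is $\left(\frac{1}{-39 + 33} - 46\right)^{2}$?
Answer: $\frac{76729}{36} \approx 2131.4$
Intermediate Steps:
$\left(\frac{1}{-39 + 33} - 46\right)^{2} = \left(\frac{1}{-6} - 46\right)^{2} = \left(- \frac{1}{6} - 46\right)^{2} = \left(- \frac{277}{6}\right)^{2} = \frac{76729}{36}$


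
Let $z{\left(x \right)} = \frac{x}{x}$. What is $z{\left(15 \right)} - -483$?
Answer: $484$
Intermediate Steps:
$z{\left(x \right)} = 1$
$z{\left(15 \right)} - -483 = 1 - -483 = 1 + 483 = 484$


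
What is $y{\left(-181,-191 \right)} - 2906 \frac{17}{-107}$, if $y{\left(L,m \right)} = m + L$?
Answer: $\frac{9598}{107} \approx 89.701$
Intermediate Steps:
$y{\left(L,m \right)} = L + m$
$y{\left(-181,-191 \right)} - 2906 \frac{17}{-107} = \left(-181 - 191\right) - 2906 \frac{17}{-107} = -372 - 2906 \cdot 17 \left(- \frac{1}{107}\right) = -372 - - \frac{49402}{107} = -372 + \frac{49402}{107} = \frac{9598}{107}$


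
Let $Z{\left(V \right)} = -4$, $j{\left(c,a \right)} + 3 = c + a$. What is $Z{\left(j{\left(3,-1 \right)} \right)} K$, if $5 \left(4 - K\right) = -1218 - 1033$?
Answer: $- \frac{9084}{5} \approx -1816.8$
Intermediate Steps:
$j{\left(c,a \right)} = -3 + a + c$ ($j{\left(c,a \right)} = -3 + \left(c + a\right) = -3 + \left(a + c\right) = -3 + a + c$)
$K = \frac{2271}{5}$ ($K = 4 - \frac{-1218 - 1033}{5} = 4 - - \frac{2251}{5} = 4 + \frac{2251}{5} = \frac{2271}{5} \approx 454.2$)
$Z{\left(j{\left(3,-1 \right)} \right)} K = \left(-4\right) \frac{2271}{5} = - \frac{9084}{5}$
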